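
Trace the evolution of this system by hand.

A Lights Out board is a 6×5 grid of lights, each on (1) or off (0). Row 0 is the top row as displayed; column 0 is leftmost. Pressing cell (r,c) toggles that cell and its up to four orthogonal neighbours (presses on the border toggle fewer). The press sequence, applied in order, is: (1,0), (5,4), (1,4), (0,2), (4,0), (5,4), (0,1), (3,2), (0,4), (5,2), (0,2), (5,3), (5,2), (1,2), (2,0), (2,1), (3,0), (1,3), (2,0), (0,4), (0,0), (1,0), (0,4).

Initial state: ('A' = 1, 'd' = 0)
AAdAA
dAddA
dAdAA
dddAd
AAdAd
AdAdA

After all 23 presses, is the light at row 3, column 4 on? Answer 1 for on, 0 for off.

gen 0: AAdAA
dAddA
dAdAA
dddAd
AAdAd
AdAdA
gen 1: dAdAA
AdddA
AAdAA
dddAd
AAdAd
AdAdA
gen 2: dAdAA
AdddA
AAdAA
dddAd
AAdAA
AdAAd
gen 3: dAdAd
AddAd
AAdAd
dddAd
AAdAA
AdAAd
gen 4: ddAdd
AdAAd
AAdAd
dddAd
AAdAA
AdAAd
gen 5: ddAdd
AdAAd
AAdAd
AddAd
dddAA
ddAAd
gen 6: ddAdd
AdAAd
AAdAd
AddAd
dddAd
ddAdA
gen 7: AAddd
AAAAd
AAdAd
AddAd
dddAd
ddAdA
gen 8: AAddd
AAAAd
AAAAd
AAAdd
ddAAd
ddAdA
gen 9: AAdAA
AAAAA
AAAAd
AAAdd
ddAAd
ddAdA
gen 10: AAdAA
AAAAA
AAAAd
AAAdd
dddAd
dAdAA
gen 11: AdAdA
AAdAA
AAAAd
AAAdd
dddAd
dAdAA
gen 12: AdAdA
AAdAA
AAAAd
AAAdd
ddddd
dAAdd
gen 13: AdAdA
AAdAA
AAAAd
AAAdd
ddAdd
dddAd
gen 14: AdddA
AdAdA
AAdAd
AAAdd
ddAdd
dddAd
gen 15: AdddA
ddAdA
dddAd
dAAdd
ddAdd
dddAd
gen 16: AdddA
dAAdA
AAAAd
ddAdd
ddAdd
dddAd
gen 17: AdddA
dAAdA
dAAAd
AAAdd
AdAdd
dddAd
gen 18: AddAA
dAdAd
dAAdd
AAAdd
AdAdd
dddAd
gen 19: AddAA
AAdAd
AdAdd
dAAdd
AdAdd
dddAd
gen 20: Adddd
AAdAA
AdAdd
dAAdd
AdAdd
dddAd
gen 21: dAddd
dAdAA
AdAdd
dAAdd
AdAdd
dddAd
gen 22: AAddd
AddAA
ddAdd
dAAdd
AdAdd
dddAd
gen 23: AAdAA
AddAd
ddAdd
dAAdd
AdAdd
dddAd

0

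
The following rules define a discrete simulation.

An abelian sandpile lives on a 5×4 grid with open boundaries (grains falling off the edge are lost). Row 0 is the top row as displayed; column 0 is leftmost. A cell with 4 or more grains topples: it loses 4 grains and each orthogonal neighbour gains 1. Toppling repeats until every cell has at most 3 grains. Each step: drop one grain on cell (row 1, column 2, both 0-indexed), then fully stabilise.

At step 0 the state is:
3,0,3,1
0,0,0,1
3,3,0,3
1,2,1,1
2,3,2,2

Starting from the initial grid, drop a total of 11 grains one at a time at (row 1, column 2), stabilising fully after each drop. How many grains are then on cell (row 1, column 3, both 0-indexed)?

t=0: 3,0,3,1
0,0,0,1
3,3,0,3
1,2,1,1
2,3,2,2
t=1: 3,0,3,1
0,0,1,1
3,3,0,3
1,2,1,1
2,3,2,2
t=2: 3,0,3,1
0,0,2,1
3,3,0,3
1,2,1,1
2,3,2,2
t=3: 3,0,3,1
0,0,3,1
3,3,0,3
1,2,1,1
2,3,2,2
t=4: 3,1,0,2
0,1,1,2
3,3,1,3
1,2,1,1
2,3,2,2
t=5: 3,1,0,2
0,1,2,2
3,3,1,3
1,2,1,1
2,3,2,2
t=6: 3,1,0,2
0,1,3,2
3,3,1,3
1,2,1,1
2,3,2,2
t=7: 3,1,1,2
0,2,0,3
3,3,2,3
1,2,1,1
2,3,2,2
t=8: 3,1,1,2
0,2,1,3
3,3,2,3
1,2,1,1
2,3,2,2
t=9: 3,1,1,2
0,2,2,3
3,3,2,3
1,2,1,1
2,3,2,2
t=10: 3,1,1,2
0,2,3,3
3,3,2,3
1,2,1,1
2,3,2,2
t=11: 3,2,2,3
2,0,3,1
0,2,1,1
2,3,2,2
2,3,2,2

1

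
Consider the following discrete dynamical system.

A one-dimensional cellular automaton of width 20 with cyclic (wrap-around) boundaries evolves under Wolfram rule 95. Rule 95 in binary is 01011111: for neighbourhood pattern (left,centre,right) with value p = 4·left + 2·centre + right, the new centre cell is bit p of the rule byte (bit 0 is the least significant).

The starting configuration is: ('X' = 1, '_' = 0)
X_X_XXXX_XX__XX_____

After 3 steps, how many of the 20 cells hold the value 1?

[0] X_X_XXXX_XX__XX_____
[1] X_X_X__X_XXXXXXXXXXX
[2] X_X_XXXX_X__________
[3] X_X_X__X_XXXXXXXXXXX

15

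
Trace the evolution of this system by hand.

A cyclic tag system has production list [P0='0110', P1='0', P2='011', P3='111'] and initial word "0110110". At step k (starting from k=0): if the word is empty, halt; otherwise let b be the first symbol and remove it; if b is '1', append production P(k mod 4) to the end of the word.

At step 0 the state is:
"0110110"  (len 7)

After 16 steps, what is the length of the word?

gen 0: "0110110"  (len 7)
gen 1: "110110"  (len 6)
gen 2: "101100"  (len 6)
gen 3: "01100011"  (len 8)
gen 4: "1100011"  (len 7)
gen 5: "1000110110"  (len 10)
gen 6: "0001101100"  (len 10)
gen 7: "001101100"  (len 9)
gen 8: "01101100"  (len 8)
gen 9: "1101100"  (len 7)
gen 10: "1011000"  (len 7)
gen 11: "011000011"  (len 9)
gen 12: "11000011"  (len 8)
gen 13: "10000110110"  (len 11)
gen 14: "00001101100"  (len 11)
gen 15: "0001101100"  (len 10)
gen 16: "001101100"  (len 9)

9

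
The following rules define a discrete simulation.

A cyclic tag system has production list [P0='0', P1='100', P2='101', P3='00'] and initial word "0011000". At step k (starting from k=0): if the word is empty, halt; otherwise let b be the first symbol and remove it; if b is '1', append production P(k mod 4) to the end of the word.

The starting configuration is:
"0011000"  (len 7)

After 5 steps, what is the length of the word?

k=0  "0011000"  (len 7)
k=1  "011000"  (len 6)
k=2  "11000"  (len 5)
k=3  "1000101"  (len 7)
k=4  "00010100"  (len 8)
k=5  "0010100"  (len 7)

7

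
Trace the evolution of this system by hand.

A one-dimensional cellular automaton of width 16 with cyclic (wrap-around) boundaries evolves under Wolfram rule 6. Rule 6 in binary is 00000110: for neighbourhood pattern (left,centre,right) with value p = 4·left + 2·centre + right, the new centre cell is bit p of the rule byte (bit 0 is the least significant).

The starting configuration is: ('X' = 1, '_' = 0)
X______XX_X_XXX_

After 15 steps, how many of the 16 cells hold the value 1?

3

0) X______XX_X_XXX_
1) X_____X___X_____
2) X____XX__XX____X
3) ____X___X_____X_
4) ___XX__XX____XX_
5) __X___X_____X___
6) _XX__XX____XX___
7) X___X_____X_____
8) X__XX____XX____X
9) __X_____X_____X_
10) _XX____XX____XX_
11) X_____X_____X___
12) X____XX____XX__X
13) ____X_____X___X_
14) ___XX____XX__XX_
15) __X_____X___X___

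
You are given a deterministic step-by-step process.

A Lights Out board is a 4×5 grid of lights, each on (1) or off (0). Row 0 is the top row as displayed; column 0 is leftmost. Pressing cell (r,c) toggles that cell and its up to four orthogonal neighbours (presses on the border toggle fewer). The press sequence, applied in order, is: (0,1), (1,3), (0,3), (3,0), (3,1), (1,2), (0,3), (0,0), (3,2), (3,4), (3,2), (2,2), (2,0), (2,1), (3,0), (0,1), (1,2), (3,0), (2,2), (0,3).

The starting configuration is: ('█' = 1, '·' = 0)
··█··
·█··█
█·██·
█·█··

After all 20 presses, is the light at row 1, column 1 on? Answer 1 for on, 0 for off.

[0] ··█··
·█··█
█·██·
█·█··
[1] ██···
····█
█·██·
█·█··
[2] ██·█·
··██·
█·█··
█·█··
[3] ███·█
··█··
█·█··
█·█··
[4] ███·█
··█··
··█··
·██··
[5] ███·█
··█··
·██··
█····
[6] ██··█
·█·█·
·█···
█····
[7] ████·
·█···
·█···
█····
[8] ··██·
██···
·█···
█····
[9] ··██·
██···
·██··
████·
[10] ··██·
██···
·██·█
███·█
[11] ··██·
██···
·█··█
█··██
[12] ··██·
███··
··███
█·███
[13] ··██·
·██··
█████
··███
[14] ··██·
··█··
···██
·████
[15] ··██·
··█··
█··██
█·███
[16] ██·█·
·██··
█··██
█·███
[17] ████·
···█·
█·███
█·███
[18] ████·
···█·
··███
·████
[19] ████·
··██·
·█··█
·█·██
[20] ██··█
··█··
·█··█
·█·██

0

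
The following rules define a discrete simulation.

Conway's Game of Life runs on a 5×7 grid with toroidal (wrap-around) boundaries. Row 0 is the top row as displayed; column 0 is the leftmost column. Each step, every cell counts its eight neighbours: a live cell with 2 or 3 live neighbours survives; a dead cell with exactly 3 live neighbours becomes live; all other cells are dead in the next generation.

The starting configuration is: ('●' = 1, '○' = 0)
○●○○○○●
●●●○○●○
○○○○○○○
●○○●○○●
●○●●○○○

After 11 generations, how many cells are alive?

step 0: ○●○○○○●
●●●○○●○
○○○○○○○
●○○●○○●
●○●●○○○
step 1: ○○○●○○●
●●●○○○●
○○●○○○○
●●●●○○●
○○●●○○○
step 2: ○○○●○○●
●●●●○○●
○○○○○○○
●○○○○○○
○○○○●○●
step 3: ○●○●●○●
●●●●○○●
○○●○○○●
○○○○○○○
●○○○○●●
step 4: ○○○●●○○
○○○○●○●
○○●●○○●
●○○○○●○
●○○○●●●
step 5: ●○○●○○○
○○●○●○○
●○○●●○●
●●○●○○○
●○○●○○○
step 6: ○●●●●○○
●●●○●●●
●○○○●●●
○●○●○○○
●○○●●○●
step 7: ○○○○○○○
○○○○○○○
○○○○○○○
○●●●○○○
●○○○○●○
step 8: ○○○○○○○
○○○○○○○
○○●○○○○
○●●○○○○
○●●○○○○
step 9: ○○○○○○○
○○○○○○○
○●●○○○○
○○○●○○○
○●●○○○○
step 10: ○○○○○○○
○○○○○○○
○○●○○○○
○○○●○○○
○○●○○○○
step 11: ○○○○○○○
○○○○○○○
○○○○○○○
○○●●○○○
○○○○○○○

2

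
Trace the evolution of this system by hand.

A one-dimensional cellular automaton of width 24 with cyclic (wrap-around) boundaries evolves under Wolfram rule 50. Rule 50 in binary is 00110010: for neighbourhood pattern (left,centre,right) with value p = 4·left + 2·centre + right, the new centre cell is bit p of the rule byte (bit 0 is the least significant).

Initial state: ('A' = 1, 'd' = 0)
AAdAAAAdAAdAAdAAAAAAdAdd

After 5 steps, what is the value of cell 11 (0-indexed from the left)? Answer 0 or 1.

0

[0] AAdAAAAdAAdAAdAAAAAAdAdd
[1] ddAddddAddAddAddddddAdAA
[2] AAdAddAdAAdAAdAddddAdAdd
[3] ddAdAAdAddAddAdAddAdAdAA
[4] AAdAddAdAAdAAdAdAAdAdAdd
[5] ddAdAAdAddAddAdAddAdAdAA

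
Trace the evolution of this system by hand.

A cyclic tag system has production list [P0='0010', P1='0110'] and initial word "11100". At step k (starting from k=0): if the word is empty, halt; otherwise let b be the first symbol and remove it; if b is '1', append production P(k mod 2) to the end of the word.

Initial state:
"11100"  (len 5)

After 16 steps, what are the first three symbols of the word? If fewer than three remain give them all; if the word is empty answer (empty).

001

t=0: "11100"  (len 5)
t=1: "11000010"  (len 8)
t=2: "10000100110"  (len 11)
t=3: "00001001100010"  (len 14)
t=4: "0001001100010"  (len 13)
t=5: "001001100010"  (len 12)
t=6: "01001100010"  (len 11)
t=7: "1001100010"  (len 10)
t=8: "0011000100110"  (len 13)
t=9: "011000100110"  (len 12)
t=10: "11000100110"  (len 11)
t=11: "10001001100010"  (len 14)
t=12: "00010011000100110"  (len 17)
t=13: "0010011000100110"  (len 16)
t=14: "010011000100110"  (len 15)
t=15: "10011000100110"  (len 14)
t=16: "00110001001100110"  (len 17)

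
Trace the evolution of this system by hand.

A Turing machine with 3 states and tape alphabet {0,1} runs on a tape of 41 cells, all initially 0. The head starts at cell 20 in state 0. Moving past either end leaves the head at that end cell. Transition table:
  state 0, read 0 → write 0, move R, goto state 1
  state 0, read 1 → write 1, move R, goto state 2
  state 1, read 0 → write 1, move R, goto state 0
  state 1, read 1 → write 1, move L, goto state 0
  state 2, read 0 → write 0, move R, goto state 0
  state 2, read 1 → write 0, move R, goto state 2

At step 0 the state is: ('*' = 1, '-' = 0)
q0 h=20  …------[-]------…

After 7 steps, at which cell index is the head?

27

k=0  q0 h=20  …------[-]------…
k=1  q1 h=21  …------[-]------…
k=2  q0 h=22  …-----*[-]------…
k=3  q1 h=23  …----*-[-]------…
k=4  q0 h=24  …---*-*[-]------…
k=5  q1 h=25  …--*-*-[-]------…
k=6  q0 h=26  …-*-*-*[-]------…
k=7  q1 h=27  …*-*-*-[-]------…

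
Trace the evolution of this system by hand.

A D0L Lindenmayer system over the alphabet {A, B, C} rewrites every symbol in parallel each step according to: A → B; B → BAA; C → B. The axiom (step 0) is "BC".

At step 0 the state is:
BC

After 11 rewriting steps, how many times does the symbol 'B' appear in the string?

[0] BC
[1] BAAB
[2] BAABBBAA
[3] BAABBBAABAABAABB
[4] BAABBBAABAABAABBBAABBBAABBBAABAA
[5] BAABBBAABAABAABBBAABBBAABBBAABAABAABBBAABAABAABBBAABAABAABBBAABB
[6] BAABBBAABAABAABBBAABBBAABBBAABAABAABBBAABAABAABBBAABAABAAB…AABAABAABBBAABBBAABBBAABAABAABBBAABBBAABBBAABAABAABBBAABAA  (len 128)
[7] BAABBBAABAABAABBBAABBBAABBBAABAABAABBBAABAABAABBBAABAABAAB…AABAABAABBBAABAABAABBBAABAABAABBBAABBBAABBBAABAABAABBBAABB  (len 256)
[8] BAABBBAABAABAABBBAABBBAABBBAABAABAABBBAABAABAABBBAABAABAAB…ABAABAABBBAABAABAABBBAABAABAABBBAABBBAABBBAABAABAABBBAABAA  (len 512)
[9] BAABBBAABAABAABBBAABBBAABBBAABAABAABBBAABAABAABBBAABAABAAB…AABAABAABBBAABAABAABBBAABAABAABBBAABBBAABBBAABAABAABBBAABB  (len 1024)
[10] BAABBBAABAABAABBBAABBBAABBBAABAABAABBBAABAABAABBBAABAABAAB…ABAABAABBBAABAABAABBBAABAABAABBBAABBBAABBBAABAABAABBBAABAA  (len 2048)
[11] BAABBBAABAABAABBBAABBBAABBBAABAABAABBBAABAABAABBBAABAABAAB…AABAABAABBBAABAABAABBBAABAABAABBBAABBBAABBBAABAABAABBBAABB  (len 4096)

2048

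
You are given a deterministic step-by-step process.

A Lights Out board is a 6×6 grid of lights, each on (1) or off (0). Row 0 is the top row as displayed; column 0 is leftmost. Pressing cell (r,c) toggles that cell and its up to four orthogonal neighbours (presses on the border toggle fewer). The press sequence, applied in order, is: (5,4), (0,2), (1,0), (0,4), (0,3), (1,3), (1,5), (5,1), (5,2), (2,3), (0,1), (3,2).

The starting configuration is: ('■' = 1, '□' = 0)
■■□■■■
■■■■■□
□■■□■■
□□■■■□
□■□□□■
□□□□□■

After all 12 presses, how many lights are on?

19

gen 0: ■■□■■■
■■■■■□
□■■□■■
□□■■■□
□■□□□■
□□□□□■
gen 1: ■■□■■■
■■■■■□
□■■□■■
□□■■■□
□■□□■■
□□□■■□
gen 2: ■□■□■■
■■□■■□
□■■□■■
□□■■■□
□■□□■■
□□□■■□
gen 3: □□■□■■
□□□■■□
■■■□■■
□□■■■□
□■□□■■
□□□■■□
gen 4: □□■■□□
□□□■□□
■■■□■■
□□■■■□
□■□□■■
□□□■■□
gen 5: □□□□■□
□□□□□□
■■■□■■
□□■■■□
□■□□■■
□□□■■□
gen 6: □□□■■□
□□■■■□
■■■■■■
□□■■■□
□■□□■■
□□□■■□
gen 7: □□□■■■
□□■■□■
■■■■■□
□□■■■□
□■□□■■
□□□■■□
gen 8: □□□■■■
□□■■□■
■■■■■□
□□■■■□
□□□□■■
■■■■■□
gen 9: □□□■■■
□□■■□■
■■■■■□
□□■■■□
□□■□■■
■□□□■□
gen 10: □□□■■■
□□■□□■
■■□□□□
□□■□■□
□□■□■■
■□□□■□
gen 11: ■■■■■■
□■■□□■
■■□□□□
□□■□■□
□□■□■■
■□□□■□
gen 12: ■■■■■■
□■■□□■
■■■□□□
□■□■■□
□□□□■■
■□□□■□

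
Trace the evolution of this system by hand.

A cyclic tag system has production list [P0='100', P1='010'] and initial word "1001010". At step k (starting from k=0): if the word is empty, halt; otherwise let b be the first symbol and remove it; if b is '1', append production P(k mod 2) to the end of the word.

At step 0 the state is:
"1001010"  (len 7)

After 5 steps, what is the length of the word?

t=0: "1001010"  (len 7)
t=1: "001010100"  (len 9)
t=2: "01010100"  (len 8)
t=3: "1010100"  (len 7)
t=4: "010100010"  (len 9)
t=5: "10100010"  (len 8)

8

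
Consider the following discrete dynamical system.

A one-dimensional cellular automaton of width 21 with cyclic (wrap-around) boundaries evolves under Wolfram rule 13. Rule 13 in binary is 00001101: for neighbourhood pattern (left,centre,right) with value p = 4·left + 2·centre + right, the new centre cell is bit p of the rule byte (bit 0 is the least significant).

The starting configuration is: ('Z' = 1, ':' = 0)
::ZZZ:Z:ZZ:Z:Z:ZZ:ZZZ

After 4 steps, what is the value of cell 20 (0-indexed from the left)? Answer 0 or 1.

1

step 0: ::ZZZ:Z:ZZ:Z:Z:ZZ:ZZZ
step 1: ::Z:::Z:Z::Z:Z:Z::Z::
step 2: Z:Z:Z:Z:Z::Z:Z:Z::Z:Z
step 3: ::Z:Z:Z:Z::Z:Z:Z::Z:Z
step 4: ::Z:Z:Z:Z::Z:Z:Z::Z:Z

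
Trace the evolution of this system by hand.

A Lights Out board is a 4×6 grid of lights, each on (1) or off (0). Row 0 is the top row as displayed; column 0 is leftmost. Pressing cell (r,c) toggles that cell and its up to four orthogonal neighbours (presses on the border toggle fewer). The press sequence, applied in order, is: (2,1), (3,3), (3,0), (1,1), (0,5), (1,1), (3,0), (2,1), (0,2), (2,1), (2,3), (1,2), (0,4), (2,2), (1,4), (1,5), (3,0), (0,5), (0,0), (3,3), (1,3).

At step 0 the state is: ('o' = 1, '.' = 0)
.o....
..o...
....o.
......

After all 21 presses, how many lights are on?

step 0: .o....
..o...
....o.
......
step 1: .o....
.oo...
ooo.o.
.o....
step 2: .o....
.oo...
ooooo.
.oooo.
step 3: .o....
.oo...
.oooo.
o.ooo.
step 4: ......
o.....
..ooo.
o.ooo.
step 5: ....oo
o....o
..ooo.
o.ooo.
step 6: .o..oo
.oo..o
.oooo.
o.ooo.
step 7: .o..oo
.oo..o
ooooo.
.oooo.
step 8: .o..oo
..o..o
...oo.
..ooo.
step 9: ..oooo
.....o
...oo.
..ooo.
step 10: ..oooo
.o...o
ooooo.
.oooo.
step 11: ..oooo
.o.o.o
oo....
.oo.o.
step 12: ...ooo
..o..o
ooo...
.oo.o.
step 13: ......
..o.oo
ooo...
.oo.o.
step 14: ......
....oo
o..o..
.o..o.
step 15: ....o.
...o..
o..oo.
.o..o.
step 16: ....oo
...ooo
o..ooo
.o..o.
step 17: ....oo
...ooo
...ooo
o...o.
step 18: ......
...oo.
...ooo
o...o.
step 19: oo....
o..oo.
...ooo
o...o.
step 20: oo....
o..oo.
....oo
o.oo..
step 21: oo.o..
o.o...
...ooo
o.oo..

11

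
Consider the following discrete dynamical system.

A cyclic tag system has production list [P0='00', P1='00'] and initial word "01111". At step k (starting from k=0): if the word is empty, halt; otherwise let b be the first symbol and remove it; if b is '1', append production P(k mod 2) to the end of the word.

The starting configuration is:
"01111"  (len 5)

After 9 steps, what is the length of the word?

step 0: "01111"  (len 5)
step 1: "1111"  (len 4)
step 2: "11100"  (len 5)
step 3: "110000"  (len 6)
step 4: "1000000"  (len 7)
step 5: "00000000"  (len 8)
step 6: "0000000"  (len 7)
step 7: "000000"  (len 6)
step 8: "00000"  (len 5)
step 9: "0000"  (len 4)

4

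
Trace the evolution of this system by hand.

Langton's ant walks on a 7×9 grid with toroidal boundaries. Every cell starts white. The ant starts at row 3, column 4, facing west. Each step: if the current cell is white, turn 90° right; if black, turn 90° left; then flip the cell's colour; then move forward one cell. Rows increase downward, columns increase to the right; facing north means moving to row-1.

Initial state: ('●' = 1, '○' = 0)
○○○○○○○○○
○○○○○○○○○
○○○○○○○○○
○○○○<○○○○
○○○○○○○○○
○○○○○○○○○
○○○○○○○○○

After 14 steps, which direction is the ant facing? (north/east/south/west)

east

gen 0: ○○○○○○○○○
○○○○○○○○○
○○○○○○○○○
○○○○<○○○○
○○○○○○○○○
○○○○○○○○○
○○○○○○○○○
gen 1: ○○○○○○○○○
○○○○○○○○○
○○○○^○○○○
○○○○●○○○○
○○○○○○○○○
○○○○○○○○○
○○○○○○○○○
gen 2: ○○○○○○○○○
○○○○○○○○○
○○○○●>○○○
○○○○●○○○○
○○○○○○○○○
○○○○○○○○○
○○○○○○○○○
gen 3: ○○○○○○○○○
○○○○○○○○○
○○○○●●○○○
○○○○●v○○○
○○○○○○○○○
○○○○○○○○○
○○○○○○○○○
gen 4: ○○○○○○○○○
○○○○○○○○○
○○○○●●○○○
○○○○<●○○○
○○○○○○○○○
○○○○○○○○○
○○○○○○○○○
gen 5: ○○○○○○○○○
○○○○○○○○○
○○○○●●○○○
○○○○○●○○○
○○○○v○○○○
○○○○○○○○○
○○○○○○○○○
gen 6: ○○○○○○○○○
○○○○○○○○○
○○○○●●○○○
○○○○○●○○○
○○○<●○○○○
○○○○○○○○○
○○○○○○○○○
gen 7: ○○○○○○○○○
○○○○○○○○○
○○○○●●○○○
○○○^○●○○○
○○○●●○○○○
○○○○○○○○○
○○○○○○○○○
gen 8: ○○○○○○○○○
○○○○○○○○○
○○○○●●○○○
○○○●>●○○○
○○○●●○○○○
○○○○○○○○○
○○○○○○○○○
gen 9: ○○○○○○○○○
○○○○○○○○○
○○○○●●○○○
○○○●●●○○○
○○○●v○○○○
○○○○○○○○○
○○○○○○○○○
gen 10: ○○○○○○○○○
○○○○○○○○○
○○○○●●○○○
○○○●●●○○○
○○○●○>○○○
○○○○○○○○○
○○○○○○○○○
gen 11: ○○○○○○○○○
○○○○○○○○○
○○○○●●○○○
○○○●●●○○○
○○○●○●○○○
○○○○○v○○○
○○○○○○○○○
gen 12: ○○○○○○○○○
○○○○○○○○○
○○○○●●○○○
○○○●●●○○○
○○○●○●○○○
○○○○<●○○○
○○○○○○○○○
gen 13: ○○○○○○○○○
○○○○○○○○○
○○○○●●○○○
○○○●●●○○○
○○○●^●○○○
○○○○●●○○○
○○○○○○○○○
gen 14: ○○○○○○○○○
○○○○○○○○○
○○○○●●○○○
○○○●●●○○○
○○○●●>○○○
○○○○●●○○○
○○○○○○○○○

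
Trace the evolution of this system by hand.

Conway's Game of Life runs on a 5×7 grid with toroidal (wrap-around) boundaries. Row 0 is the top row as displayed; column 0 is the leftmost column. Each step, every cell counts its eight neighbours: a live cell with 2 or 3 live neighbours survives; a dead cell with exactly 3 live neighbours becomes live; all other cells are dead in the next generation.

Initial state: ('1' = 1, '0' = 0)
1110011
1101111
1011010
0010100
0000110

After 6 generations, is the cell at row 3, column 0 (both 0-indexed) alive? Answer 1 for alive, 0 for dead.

1

[0] 1110011
1101111
1011010
0010100
0000110
[1] 0010000
0000000
1000000
0110001
1010100
[2] 0101000
0000000
1100000
0011001
1010000
[3] 0110000
1110000
1110000
0011001
1000000
[4] 0010000
0001000
0000001
0011001
1001000
[5] 0011000
0000000
0011000
1011001
0101000
[6] 0011000
0000000
0111000
1000100
1100100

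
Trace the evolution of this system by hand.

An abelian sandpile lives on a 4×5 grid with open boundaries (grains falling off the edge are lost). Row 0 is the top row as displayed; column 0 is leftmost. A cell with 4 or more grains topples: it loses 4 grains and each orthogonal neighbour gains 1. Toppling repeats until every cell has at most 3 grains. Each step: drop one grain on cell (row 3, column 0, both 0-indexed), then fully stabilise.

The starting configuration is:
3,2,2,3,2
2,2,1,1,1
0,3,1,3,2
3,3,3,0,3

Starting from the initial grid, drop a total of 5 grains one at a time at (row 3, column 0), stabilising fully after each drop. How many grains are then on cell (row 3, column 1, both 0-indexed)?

[0] 3,2,2,3,2
2,2,1,1,1
0,3,1,3,2
3,3,3,0,3
[1] 3,2,2,3,2
2,3,1,1,1
2,0,3,3,2
1,2,0,1,3
[2] 3,2,2,3,2
2,3,1,1,1
2,0,3,3,2
2,2,0,1,3
[3] 3,2,2,3,2
2,3,1,1,1
2,0,3,3,2
3,2,0,1,3
[4] 3,2,2,3,2
2,3,1,1,1
3,0,3,3,2
0,3,0,1,3
[5] 3,2,2,3,2
2,3,1,1,1
3,0,3,3,2
1,3,0,1,3

3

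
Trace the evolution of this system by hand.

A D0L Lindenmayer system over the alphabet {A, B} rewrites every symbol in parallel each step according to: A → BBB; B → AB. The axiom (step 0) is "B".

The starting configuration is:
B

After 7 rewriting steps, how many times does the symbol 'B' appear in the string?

217

0) B
1) AB
2) BBBAB
3) ABABABBBBAB
4) BBBABBBBABBBBABABABABBBBAB
5) ABABABBBBABABABABBBBABABABABBBBABBBBABBBBABBBBABABABABBBBAB
6) BBBABBBBABBBBABABABABBBBABBBBABBBBABBBBABABABABBBBABBBBABB…BABABBBBABABABABBBBABABABABBBBABBBBABBBBABBBBABABABABBBBAB  (len 137)
7) ABABABBBBABABABABBBBABABABABBBBABBBBABBBBABBBBABABABABBBBA…BABABBBBABABABABBBBABABABABBBBABBBBABBBBABBBBABABABABBBBAB  (len 314)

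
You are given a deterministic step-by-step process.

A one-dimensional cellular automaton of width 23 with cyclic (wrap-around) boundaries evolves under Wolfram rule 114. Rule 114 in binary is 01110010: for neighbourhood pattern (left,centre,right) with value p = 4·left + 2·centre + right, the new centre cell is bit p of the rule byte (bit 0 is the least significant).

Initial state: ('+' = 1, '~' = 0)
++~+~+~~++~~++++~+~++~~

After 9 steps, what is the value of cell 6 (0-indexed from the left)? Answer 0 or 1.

1

gen 0: ++~+~+~~++~~++++~+~++~~
gen 1: ~++~+~++~+++~~~++~+~+++
gen 2: +~++~+~++~~++~+~++~+~~+
gen 3: ++~++~+~+++~++~+~++~++~
gen 4: ~++~++~+~~++~++~+~++~++
gen 5: +~++~++~++~++~++~+~++~+
gen 6: ++~++~++~++~++~++~+~++~
gen 7: ~++~++~++~++~++~++~+~++
gen 8: +~++~++~++~++~++~++~+~+
gen 9: ++~++~++~++~++~++~++~+~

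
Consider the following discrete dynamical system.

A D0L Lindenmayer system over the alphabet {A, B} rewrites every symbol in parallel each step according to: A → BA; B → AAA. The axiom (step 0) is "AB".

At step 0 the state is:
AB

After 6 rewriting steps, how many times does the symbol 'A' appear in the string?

k=0  AB
k=1  BAAAA
k=2  AAABABABABA
k=3  BABABAAAABAAAABAAAABAAAABA
k=4  AAABAAAABAAAABABABABAAAABABABABAAAABABABABAAAABABABABAAAABA
k=5  BABABAAAABABABABAAAABABABABAAAABAAAABAAAABAAAABABABABAAAAB…AAAABAAAABAAAABAAAABABABABAAAABAAAABAAAABAAAABABABABAAAABA  (len 137)
k=6  AAABAAAABAAAABABABABAAAABAAAABAAAABAAAABABABABAAAABAAAABAA…ABABAAAABABABABAAAABABABABAAAABAAAABAAAABAAAABABABABAAAABA  (len 314)

217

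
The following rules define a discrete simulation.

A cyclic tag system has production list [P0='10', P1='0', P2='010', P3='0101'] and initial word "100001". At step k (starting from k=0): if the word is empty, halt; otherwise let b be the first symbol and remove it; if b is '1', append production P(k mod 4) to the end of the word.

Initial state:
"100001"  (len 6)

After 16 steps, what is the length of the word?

step 0: "100001"  (len 6)
step 1: "0000110"  (len 7)
step 2: "000110"  (len 6)
step 3: "00110"  (len 5)
step 4: "0110"  (len 4)
step 5: "110"  (len 3)
step 6: "100"  (len 3)
step 7: "00010"  (len 5)
step 8: "0010"  (len 4)
step 9: "010"  (len 3)
step 10: "10"  (len 2)
step 11: "0010"  (len 4)
step 12: "010"  (len 3)
step 13: "10"  (len 2)
step 14: "00"  (len 2)
step 15: "0"  (len 1)
step 16: (halted — word empty)

0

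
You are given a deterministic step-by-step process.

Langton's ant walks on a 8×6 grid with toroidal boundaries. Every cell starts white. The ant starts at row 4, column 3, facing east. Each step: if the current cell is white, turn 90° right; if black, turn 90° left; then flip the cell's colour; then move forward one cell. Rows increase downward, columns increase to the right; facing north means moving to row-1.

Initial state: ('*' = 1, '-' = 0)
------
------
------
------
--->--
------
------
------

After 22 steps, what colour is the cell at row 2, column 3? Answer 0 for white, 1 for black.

k=0  ------
------
------
------
--->--
------
------
------
k=1  ------
------
------
------
---*--
---v--
------
------
k=2  ------
------
------
------
---*--
--<*--
------
------
k=3  ------
------
------
------
--^*--
--**--
------
------
k=4  ------
------
------
------
--*>--
--**--
------
------
k=5  ------
------
------
---^--
--*---
--**--
------
------
k=6  ------
------
------
---*>-
--*---
--**--
------
------
k=7  ------
------
------
---**-
--*-v-
--**--
------
------
k=8  ------
------
------
---**-
--*<*-
--**--
------
------
k=9  ------
------
------
---^*-
--***-
--**--
------
------
k=10  ------
------
------
--<-*-
--***-
--**--
------
------
k=11  ------
------
--^---
--*-*-
--***-
--**--
------
------
k=12  ------
------
--*>--
--*-*-
--***-
--**--
------
------
k=13  ------
------
--**--
--*v*-
--***-
--**--
------
------
k=14  ------
------
--**--
--<**-
--***-
--**--
------
------
k=15  ------
------
--**--
---**-
--v**-
--**--
------
------
k=16  ------
------
--**--
---**-
--->*-
--**--
------
------
k=17  ------
------
--**--
---^*-
----*-
--**--
------
------
k=18  ------
------
--**--
--<-*-
----*-
--**--
------
------
k=19  ------
------
--^*--
--*-*-
----*-
--**--
------
------
k=20  ------
------
-<-*--
--*-*-
----*-
--**--
------
------
k=21  ------
-^----
-*-*--
--*-*-
----*-
--**--
------
------
k=22  ------
-*>---
-*-*--
--*-*-
----*-
--**--
------
------

1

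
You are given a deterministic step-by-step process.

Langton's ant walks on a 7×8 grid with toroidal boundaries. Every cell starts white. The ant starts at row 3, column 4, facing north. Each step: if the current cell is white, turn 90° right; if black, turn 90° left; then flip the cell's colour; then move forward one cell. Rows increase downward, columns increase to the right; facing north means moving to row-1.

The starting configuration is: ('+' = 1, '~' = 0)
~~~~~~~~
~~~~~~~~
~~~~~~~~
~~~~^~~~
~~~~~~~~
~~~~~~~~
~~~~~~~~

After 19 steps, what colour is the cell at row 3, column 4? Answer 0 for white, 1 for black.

t=0: ~~~~~~~~
~~~~~~~~
~~~~~~~~
~~~~^~~~
~~~~~~~~
~~~~~~~~
~~~~~~~~
t=1: ~~~~~~~~
~~~~~~~~
~~~~~~~~
~~~~+>~~
~~~~~~~~
~~~~~~~~
~~~~~~~~
t=2: ~~~~~~~~
~~~~~~~~
~~~~~~~~
~~~~++~~
~~~~~v~~
~~~~~~~~
~~~~~~~~
t=3: ~~~~~~~~
~~~~~~~~
~~~~~~~~
~~~~++~~
~~~~<+~~
~~~~~~~~
~~~~~~~~
t=4: ~~~~~~~~
~~~~~~~~
~~~~~~~~
~~~~^+~~
~~~~++~~
~~~~~~~~
~~~~~~~~
t=5: ~~~~~~~~
~~~~~~~~
~~~~~~~~
~~~<~+~~
~~~~++~~
~~~~~~~~
~~~~~~~~
t=6: ~~~~~~~~
~~~~~~~~
~~~^~~~~
~~~+~+~~
~~~~++~~
~~~~~~~~
~~~~~~~~
t=7: ~~~~~~~~
~~~~~~~~
~~~+>~~~
~~~+~+~~
~~~~++~~
~~~~~~~~
~~~~~~~~
t=8: ~~~~~~~~
~~~~~~~~
~~~++~~~
~~~+v+~~
~~~~++~~
~~~~~~~~
~~~~~~~~
t=9: ~~~~~~~~
~~~~~~~~
~~~++~~~
~~~<++~~
~~~~++~~
~~~~~~~~
~~~~~~~~
t=10: ~~~~~~~~
~~~~~~~~
~~~++~~~
~~~~++~~
~~~v++~~
~~~~~~~~
~~~~~~~~
t=11: ~~~~~~~~
~~~~~~~~
~~~++~~~
~~~~++~~
~~<+++~~
~~~~~~~~
~~~~~~~~
t=12: ~~~~~~~~
~~~~~~~~
~~~++~~~
~~^~++~~
~~++++~~
~~~~~~~~
~~~~~~~~
t=13: ~~~~~~~~
~~~~~~~~
~~~++~~~
~~+>++~~
~~++++~~
~~~~~~~~
~~~~~~~~
t=14: ~~~~~~~~
~~~~~~~~
~~~++~~~
~~++++~~
~~+v++~~
~~~~~~~~
~~~~~~~~
t=15: ~~~~~~~~
~~~~~~~~
~~~++~~~
~~++++~~
~~+~>+~~
~~~~~~~~
~~~~~~~~
t=16: ~~~~~~~~
~~~~~~~~
~~~++~~~
~~++^+~~
~~+~~+~~
~~~~~~~~
~~~~~~~~
t=17: ~~~~~~~~
~~~~~~~~
~~~++~~~
~~+<~+~~
~~+~~+~~
~~~~~~~~
~~~~~~~~
t=18: ~~~~~~~~
~~~~~~~~
~~~++~~~
~~+~~+~~
~~+v~+~~
~~~~~~~~
~~~~~~~~
t=19: ~~~~~~~~
~~~~~~~~
~~~++~~~
~~+~~+~~
~~<+~+~~
~~~~~~~~
~~~~~~~~

0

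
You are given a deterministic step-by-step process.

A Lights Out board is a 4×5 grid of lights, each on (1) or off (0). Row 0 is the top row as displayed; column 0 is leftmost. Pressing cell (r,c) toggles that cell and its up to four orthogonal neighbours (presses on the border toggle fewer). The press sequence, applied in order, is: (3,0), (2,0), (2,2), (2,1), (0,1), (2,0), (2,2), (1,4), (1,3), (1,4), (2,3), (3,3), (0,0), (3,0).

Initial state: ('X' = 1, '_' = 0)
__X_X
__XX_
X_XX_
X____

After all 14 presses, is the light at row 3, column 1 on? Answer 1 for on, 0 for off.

step 0: __X_X
__XX_
X_XX_
X____
step 1: __X_X
__XX_
__XX_
_X___
step 2: __X_X
X_XX_
XXXX_
XX___
step 3: __X_X
X__X_
X____
XXX__
step 4: __X_X
XX_X_
_XX__
X_X__
step 5: XX__X
X__X_
_XX__
X_X__
step 6: XX__X
___X_
X_X__
__X__
step 7: XX__X
__XX_
XX_X_
_____
step 8: XX___
__X_X
XX_XX
_____
step 9: XX_X_
___X_
XX__X
_____
step 10: XX_XX
____X
XX___
_____
step 11: XX_XX
___XX
XXXXX
___X_
step 12: XX_XX
___XX
XXX_X
__X_X
step 13: ___XX
X__XX
XXX_X
__X_X
step 14: ___XX
X__XX
_XX_X
XXX_X

1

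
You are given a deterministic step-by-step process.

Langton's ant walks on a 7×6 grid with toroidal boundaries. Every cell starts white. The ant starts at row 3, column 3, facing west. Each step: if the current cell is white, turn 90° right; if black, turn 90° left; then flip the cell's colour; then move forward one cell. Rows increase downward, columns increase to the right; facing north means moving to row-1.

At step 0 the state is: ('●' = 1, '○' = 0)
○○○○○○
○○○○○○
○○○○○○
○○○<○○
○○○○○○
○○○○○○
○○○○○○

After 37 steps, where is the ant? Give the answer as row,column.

[0] ○○○○○○
○○○○○○
○○○○○○
○○○<○○
○○○○○○
○○○○○○
○○○○○○
[1] ○○○○○○
○○○○○○
○○○^○○
○○○●○○
○○○○○○
○○○○○○
○○○○○○
[2] ○○○○○○
○○○○○○
○○○●>○
○○○●○○
○○○○○○
○○○○○○
○○○○○○
[3] ○○○○○○
○○○○○○
○○○●●○
○○○●v○
○○○○○○
○○○○○○
○○○○○○
[4] ○○○○○○
○○○○○○
○○○●●○
○○○<●○
○○○○○○
○○○○○○
○○○○○○
[5] ○○○○○○
○○○○○○
○○○●●○
○○○○●○
○○○v○○
○○○○○○
○○○○○○
[6] ○○○○○○
○○○○○○
○○○●●○
○○○○●○
○○<●○○
○○○○○○
○○○○○○
[7] ○○○○○○
○○○○○○
○○○●●○
○○^○●○
○○●●○○
○○○○○○
○○○○○○
[8] ○○○○○○
○○○○○○
○○○●●○
○○●>●○
○○●●○○
○○○○○○
○○○○○○
[9] ○○○○○○
○○○○○○
○○○●●○
○○●●●○
○○●v○○
○○○○○○
○○○○○○
[10] ○○○○○○
○○○○○○
○○○●●○
○○●●●○
○○●○>○
○○○○○○
○○○○○○
[11] ○○○○○○
○○○○○○
○○○●●○
○○●●●○
○○●○●○
○○○○v○
○○○○○○
[12] ○○○○○○
○○○○○○
○○○●●○
○○●●●○
○○●○●○
○○○<●○
○○○○○○
[13] ○○○○○○
○○○○○○
○○○●●○
○○●●●○
○○●^●○
○○○●●○
○○○○○○
[14] ○○○○○○
○○○○○○
○○○●●○
○○●●●○
○○●●>○
○○○●●○
○○○○○○
[15] ○○○○○○
○○○○○○
○○○●●○
○○●●^○
○○●●○○
○○○●●○
○○○○○○
[16] ○○○○○○
○○○○○○
○○○●●○
○○●<○○
○○●●○○
○○○●●○
○○○○○○
[17] ○○○○○○
○○○○○○
○○○●●○
○○●○○○
○○●v○○
○○○●●○
○○○○○○
[18] ○○○○○○
○○○○○○
○○○●●○
○○●○○○
○○●○>○
○○○●●○
○○○○○○
[19] ○○○○○○
○○○○○○
○○○●●○
○○●○○○
○○●○●○
○○○●v○
○○○○○○
[20] ○○○○○○
○○○○○○
○○○●●○
○○●○○○
○○●○●○
○○○●○>
○○○○○○
[21] ○○○○○○
○○○○○○
○○○●●○
○○●○○○
○○●○●○
○○○●○●
○○○○○v
[22] ○○○○○○
○○○○○○
○○○●●○
○○●○○○
○○●○●○
○○○●○●
○○○○<●
[23] ○○○○○○
○○○○○○
○○○●●○
○○●○○○
○○●○●○
○○○●^●
○○○○●●
[24] ○○○○○○
○○○○○○
○○○●●○
○○●○○○
○○●○●○
○○○●●>
○○○○●●
[25] ○○○○○○
○○○○○○
○○○●●○
○○●○○○
○○●○●^
○○○●●○
○○○○●●
[26] ○○○○○○
○○○○○○
○○○●●○
○○●○○○
>○●○●●
○○○●●○
○○○○●●
[27] ○○○○○○
○○○○○○
○○○●●○
○○●○○○
●○●○●●
v○○●●○
○○○○●●
[28] ○○○○○○
○○○○○○
○○○●●○
○○●○○○
●○●○●●
●○○●●<
○○○○●●
[29] ○○○○○○
○○○○○○
○○○●●○
○○●○○○
●○●○●^
●○○●●●
○○○○●●
[30] ○○○○○○
○○○○○○
○○○●●○
○○●○○○
●○●○<○
●○○●●●
○○○○●●
[31] ○○○○○○
○○○○○○
○○○●●○
○○●○○○
●○●○○○
●○○●v●
○○○○●●
[32] ○○○○○○
○○○○○○
○○○●●○
○○●○○○
●○●○○○
●○○●○>
○○○○●●
[33] ○○○○○○
○○○○○○
○○○●●○
○○●○○○
●○●○○^
●○○●○○
○○○○●●
[34] ○○○○○○
○○○○○○
○○○●●○
○○●○○○
>○●○○●
●○○●○○
○○○○●●
[35] ○○○○○○
○○○○○○
○○○●●○
^○●○○○
○○●○○●
●○○●○○
○○○○●●
[36] ○○○○○○
○○○○○○
○○○●●○
●>●○○○
○○●○○●
●○○●○○
○○○○●●
[37] ○○○○○○
○○○○○○
○○○●●○
●●●○○○
○v●○○●
●○○●○○
○○○○●●

4,1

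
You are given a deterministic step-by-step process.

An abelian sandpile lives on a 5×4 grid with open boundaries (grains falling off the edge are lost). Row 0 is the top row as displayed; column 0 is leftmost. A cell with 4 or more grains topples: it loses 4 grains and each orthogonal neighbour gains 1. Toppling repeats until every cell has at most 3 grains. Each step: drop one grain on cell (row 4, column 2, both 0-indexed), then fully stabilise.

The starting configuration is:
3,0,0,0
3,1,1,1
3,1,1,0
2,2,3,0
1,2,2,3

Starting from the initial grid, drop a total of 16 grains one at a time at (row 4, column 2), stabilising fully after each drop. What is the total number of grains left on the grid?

t=0: 3,0,0,0
3,1,1,1
3,1,1,0
2,2,3,0
1,2,2,3
t=1: 3,0,0,0
3,1,1,1
3,1,1,0
2,2,3,0
1,2,3,3
t=2: 3,0,0,0
3,1,1,1
3,1,2,0
2,3,0,2
1,3,2,0
t=3: 3,0,0,0
3,1,1,1
3,1,2,0
2,3,0,2
1,3,3,0
t=4: 3,0,0,0
3,1,1,1
3,2,2,0
3,0,2,2
2,1,1,1
t=5: 3,0,0,0
3,1,1,1
3,2,2,0
3,0,2,2
2,1,2,1
t=6: 3,0,0,0
3,1,1,1
3,2,2,0
3,0,2,2
2,1,3,1
t=7: 3,0,0,0
3,1,1,1
3,2,2,0
3,0,3,2
2,2,0,2
t=8: 3,0,0,0
3,1,1,1
3,2,2,0
3,0,3,2
2,2,1,2
t=9: 3,0,0,0
3,1,1,1
3,2,2,0
3,0,3,2
2,2,2,2
t=10: 3,0,0,0
3,1,1,1
3,2,2,0
3,0,3,2
2,2,3,2
t=11: 3,0,0,0
3,1,1,1
3,2,3,0
3,1,0,3
2,3,1,3
t=12: 3,0,0,0
3,1,1,1
3,2,3,0
3,1,0,3
2,3,2,3
t=13: 3,0,0,0
3,1,1,1
3,2,3,0
3,1,0,3
2,3,3,3
t=14: 3,0,0,0
3,1,1,1
3,2,3,1
3,2,2,0
3,0,2,1
t=15: 3,0,0,0
3,1,1,1
3,2,3,1
3,2,2,0
3,0,3,1
t=16: 3,0,0,0
3,1,1,1
3,2,3,1
3,2,3,0
3,1,0,2

32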